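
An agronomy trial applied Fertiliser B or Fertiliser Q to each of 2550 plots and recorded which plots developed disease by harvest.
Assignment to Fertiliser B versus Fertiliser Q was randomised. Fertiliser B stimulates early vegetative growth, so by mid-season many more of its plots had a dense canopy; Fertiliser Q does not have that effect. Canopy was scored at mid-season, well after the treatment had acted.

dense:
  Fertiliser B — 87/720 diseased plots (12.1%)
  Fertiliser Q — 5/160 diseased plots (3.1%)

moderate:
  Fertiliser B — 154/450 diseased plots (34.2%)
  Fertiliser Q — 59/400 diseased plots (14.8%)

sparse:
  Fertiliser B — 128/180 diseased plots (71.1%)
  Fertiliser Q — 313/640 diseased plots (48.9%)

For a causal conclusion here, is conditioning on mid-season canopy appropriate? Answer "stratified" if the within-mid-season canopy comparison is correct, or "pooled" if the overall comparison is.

The stratified and pooled comparisons disagree (Fertiliser Q wins within each mid-season canopy; Fertiliser B wins overall), so the answer turns on the causal role of mid-season canopy.
Stratifying would compare fertilisers among plots the fertilisers themselves sorted into mid-season canopy groups — a form of selection on an intermediate. The unconditioned pooled rates give the total causal effect.
Pooled: Fertiliser B 27.3% vs Fertiliser Q 31.4%; Fertiliser B is lower overall.

pooled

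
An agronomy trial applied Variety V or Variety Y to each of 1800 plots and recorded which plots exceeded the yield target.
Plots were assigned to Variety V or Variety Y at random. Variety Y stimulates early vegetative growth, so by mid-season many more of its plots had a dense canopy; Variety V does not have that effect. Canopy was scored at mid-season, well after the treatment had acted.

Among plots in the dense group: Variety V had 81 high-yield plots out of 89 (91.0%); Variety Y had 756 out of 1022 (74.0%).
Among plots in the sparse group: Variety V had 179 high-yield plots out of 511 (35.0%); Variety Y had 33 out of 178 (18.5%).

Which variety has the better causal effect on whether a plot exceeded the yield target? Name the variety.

Variety Y

Stratifying would compare varietys among plots the varietys themselves sorted into mid-season canopy groups — a form of selection on an intermediate. The unconditioned pooled rates give the total causal effect.
Pooled: Variety V 43.3% vs Variety Y 65.8%; Variety Y is higher overall.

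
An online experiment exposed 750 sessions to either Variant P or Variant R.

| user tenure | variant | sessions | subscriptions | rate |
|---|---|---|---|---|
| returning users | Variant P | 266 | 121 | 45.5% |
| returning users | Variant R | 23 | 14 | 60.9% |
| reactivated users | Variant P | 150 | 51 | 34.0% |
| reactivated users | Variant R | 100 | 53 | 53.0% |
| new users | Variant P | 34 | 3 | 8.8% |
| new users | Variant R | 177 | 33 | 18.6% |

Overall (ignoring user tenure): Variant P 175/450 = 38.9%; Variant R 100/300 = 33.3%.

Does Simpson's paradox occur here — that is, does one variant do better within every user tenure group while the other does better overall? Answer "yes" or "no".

yes

Within each user tenure level (returning users 45.5% vs 60.9%; reactivated users 34.0% vs 53.0%; new users 8.8% vs 18.6%), Variant R has the higher rate every time. Pooled: 38.9% vs 33.3% — Variant P has the higher rate overall. The two comparisons disagree.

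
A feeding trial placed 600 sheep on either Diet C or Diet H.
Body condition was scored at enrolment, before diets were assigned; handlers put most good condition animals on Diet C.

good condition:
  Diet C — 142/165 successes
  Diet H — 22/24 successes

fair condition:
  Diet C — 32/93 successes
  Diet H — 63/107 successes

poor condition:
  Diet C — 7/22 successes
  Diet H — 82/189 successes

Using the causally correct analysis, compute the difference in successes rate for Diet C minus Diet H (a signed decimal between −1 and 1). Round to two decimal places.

-0.14

Within every starting body condition level Diet H has the higher rate, yet pooled Diet C does — Simpson's reversal.
Nothing the diet does changes starting body condition; the imbalance is an allocation artefact. With starting body condition also predicting the outcome, the pooled figure is confounded, and the within-stratum comparison is the causal one.
Adjusting over the population distribution of starting body condition: 0.315·(0.861−0.917) + 0.333·(0.344−0.589) + 0.352·(0.318−0.434) = -0.140.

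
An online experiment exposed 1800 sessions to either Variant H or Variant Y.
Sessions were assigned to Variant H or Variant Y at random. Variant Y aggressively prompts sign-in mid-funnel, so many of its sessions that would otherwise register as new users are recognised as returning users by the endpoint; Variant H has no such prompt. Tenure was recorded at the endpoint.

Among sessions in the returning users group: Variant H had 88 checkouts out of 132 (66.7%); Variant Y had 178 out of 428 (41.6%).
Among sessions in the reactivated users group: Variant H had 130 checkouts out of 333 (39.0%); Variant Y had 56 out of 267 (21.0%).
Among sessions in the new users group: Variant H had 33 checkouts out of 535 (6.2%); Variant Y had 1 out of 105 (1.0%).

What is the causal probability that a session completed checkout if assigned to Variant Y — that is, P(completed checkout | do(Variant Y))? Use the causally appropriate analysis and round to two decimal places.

Within every user tenure level Variant H has the higher rate, yet pooled Variant Y does — Simpson's reversal.
User tenure is downstream of the variant. One should not condition on a consequence of treatment, so the overall rates are the right comparison.
So P(outcome | do(Variant Y)) is just the pooled rate for Variant Y: 235/800 = 0.294.

0.29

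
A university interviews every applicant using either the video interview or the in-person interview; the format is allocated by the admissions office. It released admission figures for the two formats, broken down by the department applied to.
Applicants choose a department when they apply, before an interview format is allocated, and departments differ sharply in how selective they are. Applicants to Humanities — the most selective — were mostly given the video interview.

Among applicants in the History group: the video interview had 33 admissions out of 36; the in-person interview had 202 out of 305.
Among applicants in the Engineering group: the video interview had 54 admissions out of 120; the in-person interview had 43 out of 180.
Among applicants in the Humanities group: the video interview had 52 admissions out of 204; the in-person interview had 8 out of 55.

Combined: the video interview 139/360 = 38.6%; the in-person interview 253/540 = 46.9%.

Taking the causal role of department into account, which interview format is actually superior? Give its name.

the video interview is higher inside every department stratum but the in-person interview is higher in aggregate. Whether to stratify depends on how department relates to the interview format.
Department satisfies the back-door criterion: it is not a descendant of the interview format, and it blocks the spurious path from interview format to outcome. Adjusting for it (i.e., using the within-department rates) gives the causal effect.
Within each level — History: 91.7% vs 66.2%; Engineering: 45.0% vs 23.9%; Humanities: 25.5% vs 14.5% — the video interview is higher every time.

the video interview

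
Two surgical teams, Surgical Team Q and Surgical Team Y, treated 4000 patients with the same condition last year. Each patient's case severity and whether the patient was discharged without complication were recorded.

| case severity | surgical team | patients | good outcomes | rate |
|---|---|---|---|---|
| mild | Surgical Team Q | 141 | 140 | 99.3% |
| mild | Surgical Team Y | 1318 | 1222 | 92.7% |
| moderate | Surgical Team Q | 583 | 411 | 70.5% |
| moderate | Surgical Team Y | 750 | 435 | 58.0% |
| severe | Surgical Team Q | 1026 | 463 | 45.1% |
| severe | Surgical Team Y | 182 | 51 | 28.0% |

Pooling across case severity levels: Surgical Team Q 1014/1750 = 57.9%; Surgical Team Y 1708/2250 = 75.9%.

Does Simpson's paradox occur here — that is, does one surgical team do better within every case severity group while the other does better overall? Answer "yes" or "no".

yes

Within each case severity level (mild 99.3% vs 92.7%; moderate 70.5% vs 58.0%; severe 45.1% vs 28.0%), Surgical Team Q has the higher rate every time. Pooled: 57.9% vs 75.9% — Surgical Team Y has the higher rate overall. The two comparisons disagree.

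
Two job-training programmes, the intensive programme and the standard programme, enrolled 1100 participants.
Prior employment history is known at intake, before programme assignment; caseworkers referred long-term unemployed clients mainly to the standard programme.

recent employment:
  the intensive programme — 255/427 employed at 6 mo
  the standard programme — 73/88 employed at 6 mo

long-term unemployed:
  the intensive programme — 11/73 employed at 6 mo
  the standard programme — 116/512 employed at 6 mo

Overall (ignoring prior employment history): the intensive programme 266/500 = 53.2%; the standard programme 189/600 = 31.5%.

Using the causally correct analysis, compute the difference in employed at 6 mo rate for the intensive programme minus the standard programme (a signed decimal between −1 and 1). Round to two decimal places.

-0.15

Prior employment history differs across programmes for reasons unrelated to any effect of the programme itself, and it separately predicts the outcome — a classic confounder. We must compare within prior employment history levels.
Adjusting over the population distribution of prior employment history: 0.468·(0.597−0.830) + 0.532·(0.151−0.227) = -0.149.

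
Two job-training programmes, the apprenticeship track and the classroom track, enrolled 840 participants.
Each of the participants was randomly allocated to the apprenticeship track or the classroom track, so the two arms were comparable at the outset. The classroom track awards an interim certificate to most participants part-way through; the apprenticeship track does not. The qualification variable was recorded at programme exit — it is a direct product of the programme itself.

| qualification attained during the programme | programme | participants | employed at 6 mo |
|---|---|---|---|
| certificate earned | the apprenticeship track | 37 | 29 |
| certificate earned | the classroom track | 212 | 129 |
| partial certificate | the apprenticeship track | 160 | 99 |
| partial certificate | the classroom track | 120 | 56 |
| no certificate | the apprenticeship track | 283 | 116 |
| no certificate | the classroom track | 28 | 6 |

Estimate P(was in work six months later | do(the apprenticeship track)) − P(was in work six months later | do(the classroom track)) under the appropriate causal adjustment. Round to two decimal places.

The stratified and pooled comparisons disagree (the apprenticeship track wins within each qualification attained during the programme; the classroom track wins overall), so the answer turns on the causal role of qualification attained during the programme.
Qualification attained during the programme is recorded after the programme and is itself shifted by it — it sits on the causal path from programme to outcome. Conditioning on a mediator would strip out part of the effect we want; the pooled comparison gives the total causal effect.
The causal difference is the pooled difference: 0.508 − 0.531 = -0.022.

-0.02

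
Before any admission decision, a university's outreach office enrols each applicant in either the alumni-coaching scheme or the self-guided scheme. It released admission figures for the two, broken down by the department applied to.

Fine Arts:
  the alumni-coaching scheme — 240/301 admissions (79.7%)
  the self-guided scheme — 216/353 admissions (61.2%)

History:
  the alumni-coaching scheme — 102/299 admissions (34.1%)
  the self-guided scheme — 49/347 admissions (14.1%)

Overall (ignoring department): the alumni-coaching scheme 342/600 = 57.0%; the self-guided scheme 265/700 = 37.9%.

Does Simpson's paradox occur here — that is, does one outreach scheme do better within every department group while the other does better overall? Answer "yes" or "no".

no

Within each department level (Fine Arts 79.7% vs 61.2%; History 34.1% vs 14.1%), the alumni-coaching scheme has the higher rate every time. Pooled: 57.0% vs 37.9% — the alumni-coaching scheme has the higher rate overall. They agree.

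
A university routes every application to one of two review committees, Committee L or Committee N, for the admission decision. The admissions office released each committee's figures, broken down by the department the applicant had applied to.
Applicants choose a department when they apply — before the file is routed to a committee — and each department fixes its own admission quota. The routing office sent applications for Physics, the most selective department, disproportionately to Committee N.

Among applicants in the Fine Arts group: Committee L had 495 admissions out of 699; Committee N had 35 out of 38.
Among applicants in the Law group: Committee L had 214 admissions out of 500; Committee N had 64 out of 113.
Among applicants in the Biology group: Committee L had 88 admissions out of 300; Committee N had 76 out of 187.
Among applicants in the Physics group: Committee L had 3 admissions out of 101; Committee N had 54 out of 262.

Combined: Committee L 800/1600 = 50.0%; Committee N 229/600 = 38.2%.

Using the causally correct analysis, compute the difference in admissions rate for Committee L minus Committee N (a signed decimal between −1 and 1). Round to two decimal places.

-0.16

Nothing the review committee does changes department; the imbalance is an allocation artefact. With department also predicting the outcome, the pooled figure is confounded, and the within-stratum comparison is the causal one.
Adjusting over the population distribution of department: 0.335·(0.708−0.921) + 0.279·(0.428−0.566) + 0.221·(0.293−0.406) + 0.165·(0.030−0.206) = -0.164.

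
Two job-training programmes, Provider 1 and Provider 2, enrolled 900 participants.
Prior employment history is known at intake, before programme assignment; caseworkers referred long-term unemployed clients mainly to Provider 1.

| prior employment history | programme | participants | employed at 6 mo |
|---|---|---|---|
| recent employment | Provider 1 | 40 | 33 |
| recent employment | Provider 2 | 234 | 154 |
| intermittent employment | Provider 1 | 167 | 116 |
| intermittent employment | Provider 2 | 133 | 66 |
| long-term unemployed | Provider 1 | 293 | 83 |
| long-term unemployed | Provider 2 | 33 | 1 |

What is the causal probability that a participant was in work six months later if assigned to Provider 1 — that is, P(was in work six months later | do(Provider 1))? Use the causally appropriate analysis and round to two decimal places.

0.59

Provider 1 is higher inside every prior employment history stratum but Provider 2 is higher in aggregate. Whether to stratify depends on how prior employment history relates to the programme.
The imbalance in prior employment history arose from how participants were allocated, not from anything the programme did; and prior employment history independently affects the outcome. The pooled gap is confounded — condition on prior employment history.
Standardising Provider 1 to the population prior employment history mix: 0.304·33/40 + 0.333·116/167 + 0.362·83/293 = 0.585.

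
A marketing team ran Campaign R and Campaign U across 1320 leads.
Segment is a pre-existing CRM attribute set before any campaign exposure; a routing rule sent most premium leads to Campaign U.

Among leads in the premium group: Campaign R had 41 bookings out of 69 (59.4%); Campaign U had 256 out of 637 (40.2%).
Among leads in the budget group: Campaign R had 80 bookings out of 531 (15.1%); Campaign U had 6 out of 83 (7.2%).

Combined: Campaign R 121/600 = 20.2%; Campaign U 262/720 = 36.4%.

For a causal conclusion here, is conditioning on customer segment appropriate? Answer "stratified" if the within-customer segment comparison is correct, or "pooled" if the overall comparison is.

stratified

The stratified and pooled comparisons disagree (Campaign R wins within each customer segment; Campaign U wins overall), so the answer turns on the causal role of customer segment.
The imbalance in customer segment arose from how leads were allocated, not from anything the campaign did; and customer segment independently affects the outcome. The pooled gap is confounded — condition on customer segment.
Within each level — premium: 59.4% vs 40.2%; budget: 15.1% vs 7.2% — Campaign R is higher every time.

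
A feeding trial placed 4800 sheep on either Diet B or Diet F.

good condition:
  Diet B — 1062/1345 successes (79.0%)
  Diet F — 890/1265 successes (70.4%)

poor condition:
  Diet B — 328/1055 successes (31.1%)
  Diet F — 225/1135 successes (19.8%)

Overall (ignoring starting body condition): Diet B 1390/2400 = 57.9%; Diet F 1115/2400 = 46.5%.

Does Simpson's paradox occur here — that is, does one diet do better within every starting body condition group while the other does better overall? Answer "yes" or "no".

Within each starting body condition level (good condition 79.0% vs 70.4%; poor condition 31.1% vs 19.8%), Diet B has the higher rate every time. Pooled: 57.9% vs 46.5% — Diet B has the higher rate overall. They agree.

no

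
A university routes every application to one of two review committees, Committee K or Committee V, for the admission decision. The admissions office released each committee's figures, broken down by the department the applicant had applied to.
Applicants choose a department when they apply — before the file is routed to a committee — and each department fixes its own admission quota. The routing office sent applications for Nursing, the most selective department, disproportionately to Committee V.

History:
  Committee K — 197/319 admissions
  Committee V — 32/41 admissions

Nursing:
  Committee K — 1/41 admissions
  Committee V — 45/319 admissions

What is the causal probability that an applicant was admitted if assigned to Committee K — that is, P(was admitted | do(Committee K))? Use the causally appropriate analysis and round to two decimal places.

0.32

The stratified and pooled comparisons disagree (Committee V wins within each department; Committee K wins overall), so the answer turns on the causal role of department.
Department satisfies the back-door criterion: it is not a descendant of the review committee, and it blocks the spurious path from review committee to outcome. Adjusting for it (i.e., using the within-department rates) gives the causal effect.
Standardising Committee K to the population department mix: 0.500·197/319 + 0.500·1/41 = 0.321.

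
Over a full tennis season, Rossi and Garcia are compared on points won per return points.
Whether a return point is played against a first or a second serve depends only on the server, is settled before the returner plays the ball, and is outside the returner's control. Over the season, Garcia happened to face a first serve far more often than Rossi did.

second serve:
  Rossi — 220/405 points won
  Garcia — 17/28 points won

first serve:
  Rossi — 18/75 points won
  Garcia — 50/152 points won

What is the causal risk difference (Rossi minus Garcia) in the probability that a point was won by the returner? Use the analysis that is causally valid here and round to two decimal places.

Garcia is higher inside every serve type stratum but Rossi is higher in aggregate. Whether to stratify depends on how serve type relates to the player.
Since serve type is a pre-existing factor (not a product of the player) and it affects the outcome on its own, it is a confounder. The stratified rates, not the pooled rate, identify the causal effect.
Adjusting over the population distribution of serve type: 0.656·(0.543−0.607) + 0.344·(0.240−0.329) = -0.073.

-0.07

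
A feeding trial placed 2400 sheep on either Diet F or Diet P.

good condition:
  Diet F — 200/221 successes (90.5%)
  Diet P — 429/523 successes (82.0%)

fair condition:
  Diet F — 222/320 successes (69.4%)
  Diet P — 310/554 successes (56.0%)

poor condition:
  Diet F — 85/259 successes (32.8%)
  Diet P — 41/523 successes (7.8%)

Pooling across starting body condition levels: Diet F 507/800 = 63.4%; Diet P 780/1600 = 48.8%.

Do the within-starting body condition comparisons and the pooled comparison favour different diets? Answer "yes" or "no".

no

Within each starting body condition level (good condition 90.5% vs 82.0%; fair condition 69.4% vs 56.0%; poor condition 32.8% vs 7.8%), Diet F has the higher rate every time. Pooled: 63.4% vs 48.8% — Diet F has the higher rate overall. They agree.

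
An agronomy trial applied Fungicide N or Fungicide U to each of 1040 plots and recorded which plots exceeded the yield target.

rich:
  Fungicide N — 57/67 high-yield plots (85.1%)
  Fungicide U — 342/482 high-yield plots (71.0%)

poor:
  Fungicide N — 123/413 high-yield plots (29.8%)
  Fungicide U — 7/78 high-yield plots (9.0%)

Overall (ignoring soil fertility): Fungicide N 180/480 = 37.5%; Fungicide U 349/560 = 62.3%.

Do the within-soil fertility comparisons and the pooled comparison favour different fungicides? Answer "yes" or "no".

Within each soil fertility level (rich 85.1% vs 71.0%; poor 29.8% vs 9.0%), Fungicide N has the higher rate every time. Pooled: 37.5% vs 62.3% — Fungicide U has the higher rate overall. The two comparisons disagree.

yes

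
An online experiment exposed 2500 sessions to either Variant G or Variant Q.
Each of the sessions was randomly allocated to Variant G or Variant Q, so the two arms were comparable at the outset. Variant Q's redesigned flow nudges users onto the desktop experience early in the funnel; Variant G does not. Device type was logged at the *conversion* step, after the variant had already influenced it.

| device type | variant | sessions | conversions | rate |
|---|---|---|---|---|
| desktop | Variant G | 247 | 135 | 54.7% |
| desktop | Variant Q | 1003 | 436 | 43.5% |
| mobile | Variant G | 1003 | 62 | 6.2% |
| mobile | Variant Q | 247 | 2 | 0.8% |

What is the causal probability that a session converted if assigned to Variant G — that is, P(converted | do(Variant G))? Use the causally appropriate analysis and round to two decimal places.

0.16

Device type is recorded after the variant and is itself shifted by it — it sits on the causal path from variant to outcome. Conditioning on a mediator would strip out part of the effect we want; the pooled comparison gives the total causal effect.
So P(outcome | do(Variant G)) is just the pooled rate for Variant G: 197/1250 = 0.158.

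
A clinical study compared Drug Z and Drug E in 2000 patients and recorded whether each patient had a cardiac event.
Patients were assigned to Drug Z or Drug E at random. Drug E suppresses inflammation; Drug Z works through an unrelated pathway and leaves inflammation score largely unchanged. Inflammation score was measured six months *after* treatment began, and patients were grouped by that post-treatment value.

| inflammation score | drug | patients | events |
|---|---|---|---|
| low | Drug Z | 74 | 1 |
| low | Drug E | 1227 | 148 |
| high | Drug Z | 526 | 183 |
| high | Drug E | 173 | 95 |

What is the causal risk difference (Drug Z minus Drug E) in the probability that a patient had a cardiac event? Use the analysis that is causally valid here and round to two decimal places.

Inflammation score here is a post-treatment variable shaped by the drug; conditioning on it would introduce bias rather than remove it. The overall comparison is the causal one.
The causal difference is the pooled difference: 0.307 − 0.174 = +0.133.

+0.13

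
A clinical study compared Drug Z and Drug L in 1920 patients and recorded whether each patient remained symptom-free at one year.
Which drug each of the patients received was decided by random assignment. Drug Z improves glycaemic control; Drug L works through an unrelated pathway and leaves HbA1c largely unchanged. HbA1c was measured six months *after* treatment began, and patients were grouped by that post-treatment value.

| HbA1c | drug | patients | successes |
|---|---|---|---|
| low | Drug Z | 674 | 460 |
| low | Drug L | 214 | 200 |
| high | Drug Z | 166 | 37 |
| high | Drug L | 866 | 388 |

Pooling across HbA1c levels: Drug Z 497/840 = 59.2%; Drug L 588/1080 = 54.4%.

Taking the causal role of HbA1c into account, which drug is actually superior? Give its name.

Drug Z

HbA1c here is a post-treatment variable shaped by the drug; conditioning on it would introduce bias rather than remove it. The overall comparison is the causal one.
Pooled: Drug Z 59.2% vs Drug L 54.4%; Drug Z is higher overall.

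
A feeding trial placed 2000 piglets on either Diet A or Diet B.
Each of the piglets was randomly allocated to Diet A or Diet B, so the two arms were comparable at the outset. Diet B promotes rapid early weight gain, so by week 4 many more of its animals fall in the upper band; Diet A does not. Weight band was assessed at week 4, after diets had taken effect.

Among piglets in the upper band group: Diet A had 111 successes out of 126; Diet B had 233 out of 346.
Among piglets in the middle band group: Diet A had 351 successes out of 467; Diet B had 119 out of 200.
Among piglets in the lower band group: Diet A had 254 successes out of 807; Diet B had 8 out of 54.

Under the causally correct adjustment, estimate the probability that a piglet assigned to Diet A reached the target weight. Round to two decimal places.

Week-4 weight band is downstream of the diet. One should not condition on a consequence of treatment, so the overall rates are the right comparison.
So P(outcome | do(Diet A)) is just the pooled rate for Diet A: 716/1400 = 0.511.

0.51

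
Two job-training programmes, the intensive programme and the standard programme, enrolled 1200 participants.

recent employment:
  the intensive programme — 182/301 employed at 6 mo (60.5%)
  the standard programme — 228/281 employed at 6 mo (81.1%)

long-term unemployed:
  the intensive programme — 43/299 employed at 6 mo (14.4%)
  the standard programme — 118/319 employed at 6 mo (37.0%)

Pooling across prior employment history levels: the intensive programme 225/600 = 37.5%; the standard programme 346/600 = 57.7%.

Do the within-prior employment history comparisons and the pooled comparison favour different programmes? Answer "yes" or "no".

Within each prior employment history level (recent employment 60.5% vs 81.1%; long-term unemployed 14.4% vs 37.0%), the standard programme has the higher rate every time. Pooled: 37.5% vs 57.7% — the standard programme has the higher rate overall. They agree.

no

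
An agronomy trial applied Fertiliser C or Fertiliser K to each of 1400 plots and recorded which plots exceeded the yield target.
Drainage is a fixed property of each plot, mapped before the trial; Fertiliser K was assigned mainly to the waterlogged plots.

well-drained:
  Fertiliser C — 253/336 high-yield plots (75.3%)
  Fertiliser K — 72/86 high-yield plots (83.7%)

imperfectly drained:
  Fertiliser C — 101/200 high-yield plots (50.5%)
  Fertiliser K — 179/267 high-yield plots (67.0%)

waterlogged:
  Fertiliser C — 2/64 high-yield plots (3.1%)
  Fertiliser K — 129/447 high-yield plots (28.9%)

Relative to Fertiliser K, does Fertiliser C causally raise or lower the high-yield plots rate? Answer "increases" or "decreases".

Since field drainage is a pre-existing factor (not a product of the fertiliser) and it affects the outcome on its own, it is a confounder. The stratified rates, not the pooled rate, identify the causal effect.
Within each level — well-drained: 75.3% vs 83.7%; imperfectly drained: 50.5% vs 67.0%; waterlogged: 3.1% vs 28.9% — Fertiliser K is higher every time.

decreases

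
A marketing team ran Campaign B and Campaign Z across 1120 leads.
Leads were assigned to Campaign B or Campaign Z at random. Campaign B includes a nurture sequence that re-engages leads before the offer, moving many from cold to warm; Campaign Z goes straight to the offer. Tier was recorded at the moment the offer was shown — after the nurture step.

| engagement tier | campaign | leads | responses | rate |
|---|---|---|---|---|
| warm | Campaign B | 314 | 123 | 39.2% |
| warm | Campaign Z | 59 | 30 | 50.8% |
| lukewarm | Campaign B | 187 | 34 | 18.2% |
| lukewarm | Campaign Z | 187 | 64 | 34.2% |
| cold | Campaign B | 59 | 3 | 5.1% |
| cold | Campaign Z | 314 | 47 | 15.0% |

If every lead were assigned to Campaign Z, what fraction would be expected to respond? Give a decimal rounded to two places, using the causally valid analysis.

0.25

Because the campaign influences engagement tier, engagement tier is a post-treatment mediator, not a confounder. Stratifying on it would bias the estimate; the causal effect is the crude pooled difference.
So P(outcome | do(Campaign Z)) is just the pooled rate for Campaign Z: 141/560 = 0.252.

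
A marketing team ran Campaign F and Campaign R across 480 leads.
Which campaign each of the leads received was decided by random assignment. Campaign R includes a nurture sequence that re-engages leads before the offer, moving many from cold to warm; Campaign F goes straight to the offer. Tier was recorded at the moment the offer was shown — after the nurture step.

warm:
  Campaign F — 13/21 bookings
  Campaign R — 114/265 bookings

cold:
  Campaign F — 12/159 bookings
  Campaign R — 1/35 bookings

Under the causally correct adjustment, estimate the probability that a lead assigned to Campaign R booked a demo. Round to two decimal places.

0.38

Stratifying would compare campaigns among leads the campaigns themselves sorted into engagement tier groups — a form of selection on an intermediate. The unconditioned pooled rates give the total causal effect.
So P(outcome | do(Campaign R)) is just the pooled rate for Campaign R: 115/300 = 0.383.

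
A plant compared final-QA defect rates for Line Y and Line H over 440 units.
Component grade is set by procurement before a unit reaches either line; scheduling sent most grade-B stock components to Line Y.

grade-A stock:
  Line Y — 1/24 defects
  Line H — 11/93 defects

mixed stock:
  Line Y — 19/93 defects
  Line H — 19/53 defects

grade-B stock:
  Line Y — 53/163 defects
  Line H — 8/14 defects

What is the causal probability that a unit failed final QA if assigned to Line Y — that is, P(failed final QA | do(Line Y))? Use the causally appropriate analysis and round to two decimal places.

Component grade is set before the line has any effect — it is not caused by the line — and it independently drives the outcome. That makes it a confounder, so the causal comparison is within component grade levels.
Standardising Line Y to the population component grade mix: 0.266·1/24 + 0.332·19/93 + 0.402·53/163 = 0.210.

0.21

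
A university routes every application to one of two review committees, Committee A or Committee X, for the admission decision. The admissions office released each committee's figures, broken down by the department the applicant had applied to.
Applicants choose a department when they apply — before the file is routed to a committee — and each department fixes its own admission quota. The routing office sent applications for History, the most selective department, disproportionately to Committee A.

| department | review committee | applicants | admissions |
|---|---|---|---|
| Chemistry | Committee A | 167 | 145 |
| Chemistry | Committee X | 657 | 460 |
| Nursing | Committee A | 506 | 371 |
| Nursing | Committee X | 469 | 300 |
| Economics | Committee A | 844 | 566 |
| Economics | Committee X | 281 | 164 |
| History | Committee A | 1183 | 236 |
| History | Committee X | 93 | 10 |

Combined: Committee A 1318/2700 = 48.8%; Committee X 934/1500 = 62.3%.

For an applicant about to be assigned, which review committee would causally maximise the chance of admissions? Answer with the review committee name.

Committee A

The stratified and pooled comparisons disagree (Committee A wins within each department; Committee X wins overall), so the answer turns on the causal role of department.
Department satisfies the back-door criterion: it is not a descendant of the review committee, and it blocks the spurious path from review committee to outcome. Adjusting for it (i.e., using the within-department rates) gives the causal effect.
Within each level — Chemistry: 86.8% vs 70.0%; Nursing: 73.3% vs 64.0%; Economics: 67.1% vs 58.4%; History: 19.9% vs 10.8% — Committee A is higher every time.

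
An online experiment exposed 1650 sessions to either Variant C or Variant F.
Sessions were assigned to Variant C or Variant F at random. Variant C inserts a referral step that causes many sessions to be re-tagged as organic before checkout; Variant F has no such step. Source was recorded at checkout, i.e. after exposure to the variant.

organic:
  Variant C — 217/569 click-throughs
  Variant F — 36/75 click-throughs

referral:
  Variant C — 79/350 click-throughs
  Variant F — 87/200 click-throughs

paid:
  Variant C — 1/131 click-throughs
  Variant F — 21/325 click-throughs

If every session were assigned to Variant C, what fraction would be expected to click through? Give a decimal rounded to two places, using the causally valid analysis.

0.28

Because the variant influences traffic source, traffic source is a post-treatment mediator, not a confounder. Stratifying on it would bias the estimate; the causal effect is the crude pooled difference.
So P(outcome | do(Variant C)) is just the pooled rate for Variant C: 297/1050 = 0.283.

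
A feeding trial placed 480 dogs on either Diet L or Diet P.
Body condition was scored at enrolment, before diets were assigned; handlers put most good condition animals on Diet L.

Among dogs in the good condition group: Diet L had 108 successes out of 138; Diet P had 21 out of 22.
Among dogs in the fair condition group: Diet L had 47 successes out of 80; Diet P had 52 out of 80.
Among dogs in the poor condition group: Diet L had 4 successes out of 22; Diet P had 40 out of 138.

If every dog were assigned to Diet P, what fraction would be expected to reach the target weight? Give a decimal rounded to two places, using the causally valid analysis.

Starting body condition differs across diets for reasons unrelated to any effect of the diet itself, and it separately predicts the outcome — a classic confounder. We must compare within starting body condition levels.
Standardising Diet P to the population starting body condition mix: 0.333·21/22 + 0.333·52/80 + 0.333·40/138 = 0.631.

0.63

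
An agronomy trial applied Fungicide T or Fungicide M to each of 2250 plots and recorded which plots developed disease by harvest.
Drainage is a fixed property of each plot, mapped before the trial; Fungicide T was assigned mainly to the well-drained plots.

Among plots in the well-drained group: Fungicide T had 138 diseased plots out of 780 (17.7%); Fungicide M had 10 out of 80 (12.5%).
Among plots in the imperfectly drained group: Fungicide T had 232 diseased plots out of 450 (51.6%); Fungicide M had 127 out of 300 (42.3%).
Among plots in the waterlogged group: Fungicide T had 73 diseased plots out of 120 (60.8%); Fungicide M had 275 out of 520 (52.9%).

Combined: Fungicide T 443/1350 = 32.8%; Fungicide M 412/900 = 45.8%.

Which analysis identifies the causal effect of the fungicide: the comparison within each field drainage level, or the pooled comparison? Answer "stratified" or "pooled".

The field drainage-specific comparison favours Fungicide M throughout, but the pooled figures favour Fungicide T. The question is whether to condition on field drainage.
Field drainage satisfies the back-door criterion: it is not a descendant of the fungicide, and it blocks the spurious path from fungicide to outcome. Adjusting for it (i.e., using the within-field drainage rates) gives the causal effect.
Within each level — well-drained: 17.7% vs 12.5%; imperfectly drained: 51.6% vs 42.3%; waterlogged: 60.8% vs 52.9% — Fungicide M is lower every time.

stratified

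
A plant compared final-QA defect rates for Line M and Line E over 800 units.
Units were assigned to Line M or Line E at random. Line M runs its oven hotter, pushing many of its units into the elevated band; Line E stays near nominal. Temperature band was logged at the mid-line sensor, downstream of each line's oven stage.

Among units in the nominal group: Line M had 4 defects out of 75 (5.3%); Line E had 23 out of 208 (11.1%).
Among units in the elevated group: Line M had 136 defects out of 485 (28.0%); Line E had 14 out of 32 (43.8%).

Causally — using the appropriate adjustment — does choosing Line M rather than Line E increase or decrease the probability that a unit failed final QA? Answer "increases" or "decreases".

The in-process temperature band-specific comparison favours Line M throughout, but the pooled figures favour Line E. The question is whether to condition on in-process temperature band.
In-process temperature band lies on the pathway line → in-process temperature band → outcome, so adjusting for it blocks the indirect effect. For the total causal effect of line, use the unadjusted pooled rates.
Pooled: Line M 25.0% vs Line E 15.4%; Line E is lower overall.

increases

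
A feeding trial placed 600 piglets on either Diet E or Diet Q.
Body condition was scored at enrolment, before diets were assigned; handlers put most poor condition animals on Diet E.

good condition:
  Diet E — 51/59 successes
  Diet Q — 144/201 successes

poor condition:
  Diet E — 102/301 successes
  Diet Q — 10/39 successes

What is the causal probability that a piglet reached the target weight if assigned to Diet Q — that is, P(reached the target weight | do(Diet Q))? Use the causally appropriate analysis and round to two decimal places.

Starting body condition satisfies the back-door criterion: it is not a descendant of the diet, and it blocks the spurious path from diet to outcome. Adjusting for it (i.e., using the within-starting body condition rates) gives the causal effect.
Standardising Diet Q to the population starting body condition mix: 0.433·144/201 + 0.567·10/39 = 0.456.

0.46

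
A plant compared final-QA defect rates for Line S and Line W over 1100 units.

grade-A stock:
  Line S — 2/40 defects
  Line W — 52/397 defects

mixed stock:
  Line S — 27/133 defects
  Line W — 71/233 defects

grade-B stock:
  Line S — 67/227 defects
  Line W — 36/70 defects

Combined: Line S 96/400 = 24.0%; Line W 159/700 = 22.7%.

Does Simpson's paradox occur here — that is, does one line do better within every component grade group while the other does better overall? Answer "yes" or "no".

Within each component grade level (grade-A stock 5.0% vs 13.1%; mixed stock 20.3% vs 30.5%; grade-B stock 29.5% vs 51.4%), Line S has the lower rate every time. Pooled: 24.0% vs 22.7% — Line W has the lower rate overall. The two comparisons disagree.

yes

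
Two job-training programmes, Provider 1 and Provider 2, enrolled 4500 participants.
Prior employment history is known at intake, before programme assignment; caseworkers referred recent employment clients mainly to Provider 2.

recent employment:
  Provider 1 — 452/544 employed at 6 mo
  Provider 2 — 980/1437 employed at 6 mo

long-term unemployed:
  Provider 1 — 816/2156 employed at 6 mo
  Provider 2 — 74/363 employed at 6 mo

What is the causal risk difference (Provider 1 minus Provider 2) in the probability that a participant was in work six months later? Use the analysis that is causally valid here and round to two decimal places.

The stratified and pooled comparisons disagree (Provider 1 wins within each prior employment history; Provider 2 wins overall), so the answer turns on the causal role of prior employment history.
Prior employment history differs across programmes for reasons unrelated to any effect of the programme itself, and it separately predicts the outcome — a classic confounder. We must compare within prior employment history levels.
Adjusting over the population distribution of prior employment history: 0.440·(0.831−0.682) + 0.560·(0.378−0.204) = +0.163.

+0.16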